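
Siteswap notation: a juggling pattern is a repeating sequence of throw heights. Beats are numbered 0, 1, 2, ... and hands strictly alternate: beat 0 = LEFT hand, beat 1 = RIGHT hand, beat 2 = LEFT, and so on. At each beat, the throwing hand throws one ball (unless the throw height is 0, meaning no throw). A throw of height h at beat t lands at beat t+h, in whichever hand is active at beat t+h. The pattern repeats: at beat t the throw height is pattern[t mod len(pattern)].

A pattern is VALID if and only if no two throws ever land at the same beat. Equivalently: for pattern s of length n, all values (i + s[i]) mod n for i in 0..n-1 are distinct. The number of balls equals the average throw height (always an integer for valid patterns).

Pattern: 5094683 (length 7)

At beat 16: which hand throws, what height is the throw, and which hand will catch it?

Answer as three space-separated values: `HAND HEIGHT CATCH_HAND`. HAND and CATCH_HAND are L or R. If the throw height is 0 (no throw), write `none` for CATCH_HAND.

Answer: L 9 R

Derivation:
Beat 16: 16 mod 2 = 0, so hand = L
Throw height = pattern[16 mod 7] = pattern[2] = 9
Lands at beat 16+9=25, 25 mod 2 = 1, so catch hand = R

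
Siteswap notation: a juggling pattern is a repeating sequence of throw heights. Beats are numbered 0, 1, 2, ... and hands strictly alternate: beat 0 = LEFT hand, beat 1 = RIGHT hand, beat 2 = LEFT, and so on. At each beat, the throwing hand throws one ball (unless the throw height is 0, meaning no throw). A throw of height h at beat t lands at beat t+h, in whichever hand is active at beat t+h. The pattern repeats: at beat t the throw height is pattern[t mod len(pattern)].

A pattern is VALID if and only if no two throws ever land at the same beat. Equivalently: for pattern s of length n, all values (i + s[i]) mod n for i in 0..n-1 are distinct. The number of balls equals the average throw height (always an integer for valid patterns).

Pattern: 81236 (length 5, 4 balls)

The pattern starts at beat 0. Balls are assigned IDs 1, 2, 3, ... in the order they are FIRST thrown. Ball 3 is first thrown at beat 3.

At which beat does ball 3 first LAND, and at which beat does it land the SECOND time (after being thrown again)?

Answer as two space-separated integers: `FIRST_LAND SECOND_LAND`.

Beat 0 (L): throw ball1 h=8 -> lands@8:L; in-air after throw: [b1@8:L]
Beat 1 (R): throw ball2 h=1 -> lands@2:L; in-air after throw: [b2@2:L b1@8:L]
Beat 2 (L): throw ball2 h=2 -> lands@4:L; in-air after throw: [b2@4:L b1@8:L]
Beat 3 (R): throw ball3 h=3 -> lands@6:L; in-air after throw: [b2@4:L b3@6:L b1@8:L]
Beat 4 (L): throw ball2 h=6 -> lands@10:L; in-air after throw: [b3@6:L b1@8:L b2@10:L]
Beat 5 (R): throw ball4 h=8 -> lands@13:R; in-air after throw: [b3@6:L b1@8:L b2@10:L b4@13:R]
Beat 6 (L): throw ball3 h=1 -> lands@7:R; in-air after throw: [b3@7:R b1@8:L b2@10:L b4@13:R]
Beat 7 (R): throw ball3 h=2 -> lands@9:R; in-air after throw: [b1@8:L b3@9:R b2@10:L b4@13:R]
Ball 3: thrown@3 h=3 -> first land @6; rethrown@6 h=1 -> second land @7

Answer: 6 7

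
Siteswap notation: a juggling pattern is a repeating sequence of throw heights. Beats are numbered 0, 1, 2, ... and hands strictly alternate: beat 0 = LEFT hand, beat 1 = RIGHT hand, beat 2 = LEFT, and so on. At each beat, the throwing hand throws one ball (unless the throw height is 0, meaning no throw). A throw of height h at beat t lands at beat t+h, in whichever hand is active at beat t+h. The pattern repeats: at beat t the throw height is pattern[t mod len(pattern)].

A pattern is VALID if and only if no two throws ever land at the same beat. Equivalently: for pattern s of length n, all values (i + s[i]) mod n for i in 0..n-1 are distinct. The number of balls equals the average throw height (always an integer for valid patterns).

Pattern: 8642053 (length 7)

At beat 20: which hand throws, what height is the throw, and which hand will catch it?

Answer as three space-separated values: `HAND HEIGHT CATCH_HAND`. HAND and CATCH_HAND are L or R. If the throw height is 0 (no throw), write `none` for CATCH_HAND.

Answer: L 3 R

Derivation:
Beat 20: 20 mod 2 = 0, so hand = L
Throw height = pattern[20 mod 7] = pattern[6] = 3
Lands at beat 20+3=23, 23 mod 2 = 1, so catch hand = R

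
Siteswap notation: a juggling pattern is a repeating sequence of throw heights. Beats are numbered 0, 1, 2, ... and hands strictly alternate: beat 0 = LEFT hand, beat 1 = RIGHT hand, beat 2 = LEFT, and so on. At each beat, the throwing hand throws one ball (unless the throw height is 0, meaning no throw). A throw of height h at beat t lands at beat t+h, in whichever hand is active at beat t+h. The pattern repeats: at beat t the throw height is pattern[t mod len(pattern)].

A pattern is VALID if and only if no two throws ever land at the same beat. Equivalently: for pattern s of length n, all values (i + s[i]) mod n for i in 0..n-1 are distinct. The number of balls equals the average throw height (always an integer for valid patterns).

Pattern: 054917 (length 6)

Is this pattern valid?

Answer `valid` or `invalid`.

Answer: invalid

Derivation:
i=0: (i + s[i]) mod n = (0 + 0) mod 6 = 0
i=1: (i + s[i]) mod n = (1 + 5) mod 6 = 0
i=2: (i + s[i]) mod n = (2 + 4) mod 6 = 0
i=3: (i + s[i]) mod n = (3 + 9) mod 6 = 0
i=4: (i + s[i]) mod n = (4 + 1) mod 6 = 5
i=5: (i + s[i]) mod n = (5 + 7) mod 6 = 0
Residues: [0, 0, 0, 0, 5, 0], distinct: False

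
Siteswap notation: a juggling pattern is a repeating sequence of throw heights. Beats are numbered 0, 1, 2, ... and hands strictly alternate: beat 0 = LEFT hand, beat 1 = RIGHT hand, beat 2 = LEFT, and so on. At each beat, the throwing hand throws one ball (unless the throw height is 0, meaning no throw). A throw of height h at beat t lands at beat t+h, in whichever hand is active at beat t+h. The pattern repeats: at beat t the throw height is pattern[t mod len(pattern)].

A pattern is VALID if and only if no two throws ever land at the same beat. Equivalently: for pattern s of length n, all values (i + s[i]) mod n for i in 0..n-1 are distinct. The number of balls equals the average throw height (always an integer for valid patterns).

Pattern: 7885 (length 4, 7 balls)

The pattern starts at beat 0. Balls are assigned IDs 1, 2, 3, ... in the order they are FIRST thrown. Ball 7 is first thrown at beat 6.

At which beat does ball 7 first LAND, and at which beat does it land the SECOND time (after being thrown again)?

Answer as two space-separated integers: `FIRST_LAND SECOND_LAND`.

Answer: 14 22

Derivation:
Beat 0 (L): throw ball1 h=7 -> lands@7:R; in-air after throw: [b1@7:R]
Beat 1 (R): throw ball2 h=8 -> lands@9:R; in-air after throw: [b1@7:R b2@9:R]
Beat 2 (L): throw ball3 h=8 -> lands@10:L; in-air after throw: [b1@7:R b2@9:R b3@10:L]
Beat 3 (R): throw ball4 h=5 -> lands@8:L; in-air after throw: [b1@7:R b4@8:L b2@9:R b3@10:L]
Beat 4 (L): throw ball5 h=7 -> lands@11:R; in-air after throw: [b1@7:R b4@8:L b2@9:R b3@10:L b5@11:R]
Beat 5 (R): throw ball6 h=8 -> lands@13:R; in-air after throw: [b1@7:R b4@8:L b2@9:R b3@10:L b5@11:R b6@13:R]
Beat 6 (L): throw ball7 h=8 -> lands@14:L; in-air after throw: [b1@7:R b4@8:L b2@9:R b3@10:L b5@11:R b6@13:R b7@14:L]
Beat 7 (R): throw ball1 h=5 -> lands@12:L; in-air after throw: [b4@8:L b2@9:R b3@10:L b5@11:R b1@12:L b6@13:R b7@14:L]
Beat 8 (L): throw ball4 h=7 -> lands@15:R; in-air after throw: [b2@9:R b3@10:L b5@11:R b1@12:L b6@13:R b7@14:L b4@15:R]
Beat 9 (R): throw ball2 h=8 -> lands@17:R; in-air after throw: [b3@10:L b5@11:R b1@12:L b6@13:R b7@14:L b4@15:R b2@17:R]
Beat 10 (L): throw ball3 h=8 -> lands@18:L; in-air after throw: [b5@11:R b1@12:L b6@13:R b7@14:L b4@15:R b2@17:R b3@18:L]
Beat 11 (R): throw ball5 h=5 -> lands@16:L; in-air after throw: [b1@12:L b6@13:R b7@14:L b4@15:R b5@16:L b2@17:R b3@18:L]
Beat 12 (L): throw ball1 h=7 -> lands@19:R; in-air after throw: [b6@13:R b7@14:L b4@15:R b5@16:L b2@17:R b3@18:L b1@19:R]
Beat 13 (R): throw ball6 h=8 -> lands@21:R; in-air after throw: [b7@14:L b4@15:R b5@16:L b2@17:R b3@18:L b1@19:R b6@21:R]
Beat 14 (L): throw ball7 h=8 -> lands@22:L; in-air after throw: [b4@15:R b5@16:L b2@17:R b3@18:L b1@19:R b6@21:R b7@22:L]
Beat 15 (R): throw ball4 h=5 -> lands@20:L; in-air after throw: [b5@16:L b2@17:R b3@18:L b1@19:R b4@20:L b6@21:R b7@22:L]
Beat 16 (L): throw ball5 h=7 -> lands@23:R; in-air after throw: [b2@17:R b3@18:L b1@19:R b4@20:L b6@21:R b7@22:L b5@23:R]
Beat 17 (R): throw ball2 h=8 -> lands@25:R; in-air after throw: [b3@18:L b1@19:R b4@20:L b6@21:R b7@22:L b5@23:R b2@25:R]
Beat 18 (L): throw ball3 h=8 -> lands@26:L; in-air after throw: [b1@19:R b4@20:L b6@21:R b7@22:L b5@23:R b2@25:R b3@26:L]
Beat 19 (R): throw ball1 h=5 -> lands@24:L; in-air after throw: [b4@20:L b6@21:R b7@22:L b5@23:R b1@24:L b2@25:R b3@26:L]
Beat 20 (L): throw ball4 h=7 -> lands@27:R; in-air after throw: [b6@21:R b7@22:L b5@23:R b1@24:L b2@25:R b3@26:L b4@27:R]
Beat 21 (R): throw ball6 h=8 -> lands@29:R; in-air after throw: [b7@22:L b5@23:R b1@24:L b2@25:R b3@26:L b4@27:R b6@29:R]
Beat 22 (L): throw ball7 h=8 -> lands@30:L; in-air after throw: [b5@23:R b1@24:L b2@25:R b3@26:L b4@27:R b6@29:R b7@30:L]
Ball 7: thrown@6 h=8 -> first land @14; rethrown@14 h=8 -> second land @22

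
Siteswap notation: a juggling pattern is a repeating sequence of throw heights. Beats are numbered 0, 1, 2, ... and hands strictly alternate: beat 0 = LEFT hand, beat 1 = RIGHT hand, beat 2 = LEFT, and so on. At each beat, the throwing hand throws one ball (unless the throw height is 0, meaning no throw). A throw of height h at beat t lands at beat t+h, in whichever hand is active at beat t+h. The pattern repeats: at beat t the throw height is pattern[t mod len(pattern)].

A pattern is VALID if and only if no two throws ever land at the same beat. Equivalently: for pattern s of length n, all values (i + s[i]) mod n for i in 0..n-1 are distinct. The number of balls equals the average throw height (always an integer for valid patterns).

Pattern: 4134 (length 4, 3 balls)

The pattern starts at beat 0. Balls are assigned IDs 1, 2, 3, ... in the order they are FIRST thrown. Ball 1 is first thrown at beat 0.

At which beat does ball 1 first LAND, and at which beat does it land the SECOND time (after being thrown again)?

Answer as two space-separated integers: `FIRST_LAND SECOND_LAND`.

Beat 0 (L): throw ball1 h=4 -> lands@4:L; in-air after throw: [b1@4:L]
Beat 1 (R): throw ball2 h=1 -> lands@2:L; in-air after throw: [b2@2:L b1@4:L]
Beat 2 (L): throw ball2 h=3 -> lands@5:R; in-air after throw: [b1@4:L b2@5:R]
Beat 3 (R): throw ball3 h=4 -> lands@7:R; in-air after throw: [b1@4:L b2@5:R b3@7:R]
Beat 4 (L): throw ball1 h=4 -> lands@8:L; in-air after throw: [b2@5:R b3@7:R b1@8:L]
Beat 5 (R): throw ball2 h=1 -> lands@6:L; in-air after throw: [b2@6:L b3@7:R b1@8:L]
Beat 6 (L): throw ball2 h=3 -> lands@9:R; in-air after throw: [b3@7:R b1@8:L b2@9:R]
Beat 7 (R): throw ball3 h=4 -> lands@11:R; in-air after throw: [b1@8:L b2@9:R b3@11:R]
Beat 8 (L): throw ball1 h=4 -> lands@12:L; in-air after throw: [b2@9:R b3@11:R b1@12:L]
Ball 1: thrown@0 h=4 -> first land @4; rethrown@4 h=4 -> second land @8

Answer: 4 8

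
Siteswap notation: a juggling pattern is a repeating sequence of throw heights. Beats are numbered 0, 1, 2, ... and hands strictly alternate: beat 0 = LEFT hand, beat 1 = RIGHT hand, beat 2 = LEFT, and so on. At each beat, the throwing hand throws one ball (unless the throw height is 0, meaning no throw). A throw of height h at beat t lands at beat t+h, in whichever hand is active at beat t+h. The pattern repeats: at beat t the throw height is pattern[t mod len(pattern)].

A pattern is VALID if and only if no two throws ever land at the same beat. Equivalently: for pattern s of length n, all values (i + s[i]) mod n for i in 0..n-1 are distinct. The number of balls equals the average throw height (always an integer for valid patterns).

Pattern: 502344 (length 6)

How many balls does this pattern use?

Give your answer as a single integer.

Pattern = [5, 0, 2, 3, 4, 4], length n = 6
  position 0: throw height = 5, running sum = 5
  position 1: throw height = 0, running sum = 5
  position 2: throw height = 2, running sum = 7
  position 3: throw height = 3, running sum = 10
  position 4: throw height = 4, running sum = 14
  position 5: throw height = 4, running sum = 18
Total sum = 18; balls = sum / n = 18 / 6 = 3

Answer: 3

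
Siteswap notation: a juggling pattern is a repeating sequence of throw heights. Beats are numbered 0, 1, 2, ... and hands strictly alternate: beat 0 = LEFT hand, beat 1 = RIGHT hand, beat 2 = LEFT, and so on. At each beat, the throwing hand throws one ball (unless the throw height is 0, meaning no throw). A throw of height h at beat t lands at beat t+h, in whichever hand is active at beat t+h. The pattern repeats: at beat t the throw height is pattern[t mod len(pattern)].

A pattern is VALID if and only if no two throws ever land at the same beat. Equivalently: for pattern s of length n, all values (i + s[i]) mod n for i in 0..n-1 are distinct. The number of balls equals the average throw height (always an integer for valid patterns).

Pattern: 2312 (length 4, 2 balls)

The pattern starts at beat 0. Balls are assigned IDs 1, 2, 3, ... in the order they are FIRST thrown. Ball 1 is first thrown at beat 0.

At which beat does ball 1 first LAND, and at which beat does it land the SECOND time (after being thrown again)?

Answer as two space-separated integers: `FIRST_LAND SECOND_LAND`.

Beat 0 (L): throw ball1 h=2 -> lands@2:L; in-air after throw: [b1@2:L]
Beat 1 (R): throw ball2 h=3 -> lands@4:L; in-air after throw: [b1@2:L b2@4:L]
Beat 2 (L): throw ball1 h=1 -> lands@3:R; in-air after throw: [b1@3:R b2@4:L]
Beat 3 (R): throw ball1 h=2 -> lands@5:R; in-air after throw: [b2@4:L b1@5:R]
Ball 1: thrown@0 h=2 -> first land @2; rethrown@2 h=1 -> second land @3

Answer: 2 3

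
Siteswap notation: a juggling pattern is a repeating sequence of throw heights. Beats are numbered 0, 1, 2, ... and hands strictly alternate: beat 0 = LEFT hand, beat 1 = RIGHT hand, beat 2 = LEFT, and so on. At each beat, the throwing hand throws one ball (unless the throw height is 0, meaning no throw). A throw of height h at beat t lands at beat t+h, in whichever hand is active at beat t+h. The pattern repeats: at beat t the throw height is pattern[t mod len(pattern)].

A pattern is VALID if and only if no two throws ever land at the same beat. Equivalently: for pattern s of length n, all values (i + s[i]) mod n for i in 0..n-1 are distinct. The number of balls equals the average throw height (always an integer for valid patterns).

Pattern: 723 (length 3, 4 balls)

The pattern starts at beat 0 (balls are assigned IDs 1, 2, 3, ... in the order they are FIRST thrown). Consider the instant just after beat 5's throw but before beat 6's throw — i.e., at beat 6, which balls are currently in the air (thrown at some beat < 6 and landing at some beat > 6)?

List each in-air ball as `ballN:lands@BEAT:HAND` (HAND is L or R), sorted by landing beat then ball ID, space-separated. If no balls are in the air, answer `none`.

Answer: ball1:lands@7:R ball3:lands@8:L ball2:lands@10:L

Derivation:
Beat 0 (L): throw ball1 h=7 -> lands@7:R; in-air after throw: [b1@7:R]
Beat 1 (R): throw ball2 h=2 -> lands@3:R; in-air after throw: [b2@3:R b1@7:R]
Beat 2 (L): throw ball3 h=3 -> lands@5:R; in-air after throw: [b2@3:R b3@5:R b1@7:R]
Beat 3 (R): throw ball2 h=7 -> lands@10:L; in-air after throw: [b3@5:R b1@7:R b2@10:L]
Beat 4 (L): throw ball4 h=2 -> lands@6:L; in-air after throw: [b3@5:R b4@6:L b1@7:R b2@10:L]
Beat 5 (R): throw ball3 h=3 -> lands@8:L; in-air after throw: [b4@6:L b1@7:R b3@8:L b2@10:L]
Beat 6 (L): throw ball4 h=7 -> lands@13:R; in-air after throw: [b1@7:R b3@8:L b2@10:L b4@13:R]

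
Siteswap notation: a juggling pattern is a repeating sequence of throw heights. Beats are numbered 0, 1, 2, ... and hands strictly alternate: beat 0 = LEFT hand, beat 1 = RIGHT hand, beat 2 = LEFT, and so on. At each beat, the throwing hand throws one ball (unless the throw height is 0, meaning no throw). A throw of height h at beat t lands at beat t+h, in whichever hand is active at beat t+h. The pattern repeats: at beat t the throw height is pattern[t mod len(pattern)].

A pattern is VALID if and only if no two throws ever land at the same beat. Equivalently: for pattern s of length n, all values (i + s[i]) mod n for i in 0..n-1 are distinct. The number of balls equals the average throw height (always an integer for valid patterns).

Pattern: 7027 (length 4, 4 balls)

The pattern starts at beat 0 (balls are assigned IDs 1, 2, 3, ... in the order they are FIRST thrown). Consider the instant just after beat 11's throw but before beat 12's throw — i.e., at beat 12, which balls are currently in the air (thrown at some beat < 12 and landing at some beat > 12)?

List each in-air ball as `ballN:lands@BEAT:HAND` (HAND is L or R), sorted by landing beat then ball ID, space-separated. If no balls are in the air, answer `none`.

Answer: ball1:lands@14:L ball4:lands@15:R ball2:lands@18:L

Derivation:
Beat 0 (L): throw ball1 h=7 -> lands@7:R; in-air after throw: [b1@7:R]
Beat 2 (L): throw ball2 h=2 -> lands@4:L; in-air after throw: [b2@4:L b1@7:R]
Beat 3 (R): throw ball3 h=7 -> lands@10:L; in-air after throw: [b2@4:L b1@7:R b3@10:L]
Beat 4 (L): throw ball2 h=7 -> lands@11:R; in-air after throw: [b1@7:R b3@10:L b2@11:R]
Beat 6 (L): throw ball4 h=2 -> lands@8:L; in-air after throw: [b1@7:R b4@8:L b3@10:L b2@11:R]
Beat 7 (R): throw ball1 h=7 -> lands@14:L; in-air after throw: [b4@8:L b3@10:L b2@11:R b1@14:L]
Beat 8 (L): throw ball4 h=7 -> lands@15:R; in-air after throw: [b3@10:L b2@11:R b1@14:L b4@15:R]
Beat 10 (L): throw ball3 h=2 -> lands@12:L; in-air after throw: [b2@11:R b3@12:L b1@14:L b4@15:R]
Beat 11 (R): throw ball2 h=7 -> lands@18:L; in-air after throw: [b3@12:L b1@14:L b4@15:R b2@18:L]
Beat 12 (L): throw ball3 h=7 -> lands@19:R; in-air after throw: [b1@14:L b4@15:R b2@18:L b3@19:R]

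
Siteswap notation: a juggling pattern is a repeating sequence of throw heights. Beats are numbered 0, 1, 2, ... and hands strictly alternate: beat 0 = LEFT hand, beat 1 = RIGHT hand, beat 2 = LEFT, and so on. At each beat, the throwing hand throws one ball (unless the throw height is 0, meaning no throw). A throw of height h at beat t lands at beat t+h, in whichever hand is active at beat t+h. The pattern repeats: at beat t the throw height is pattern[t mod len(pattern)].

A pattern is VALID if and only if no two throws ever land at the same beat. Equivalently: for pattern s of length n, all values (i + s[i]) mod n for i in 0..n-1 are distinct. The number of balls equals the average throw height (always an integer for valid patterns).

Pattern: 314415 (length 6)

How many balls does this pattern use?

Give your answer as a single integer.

Answer: 3

Derivation:
Pattern = [3, 1, 4, 4, 1, 5], length n = 6
  position 0: throw height = 3, running sum = 3
  position 1: throw height = 1, running sum = 4
  position 2: throw height = 4, running sum = 8
  position 3: throw height = 4, running sum = 12
  position 4: throw height = 1, running sum = 13
  position 5: throw height = 5, running sum = 18
Total sum = 18; balls = sum / n = 18 / 6 = 3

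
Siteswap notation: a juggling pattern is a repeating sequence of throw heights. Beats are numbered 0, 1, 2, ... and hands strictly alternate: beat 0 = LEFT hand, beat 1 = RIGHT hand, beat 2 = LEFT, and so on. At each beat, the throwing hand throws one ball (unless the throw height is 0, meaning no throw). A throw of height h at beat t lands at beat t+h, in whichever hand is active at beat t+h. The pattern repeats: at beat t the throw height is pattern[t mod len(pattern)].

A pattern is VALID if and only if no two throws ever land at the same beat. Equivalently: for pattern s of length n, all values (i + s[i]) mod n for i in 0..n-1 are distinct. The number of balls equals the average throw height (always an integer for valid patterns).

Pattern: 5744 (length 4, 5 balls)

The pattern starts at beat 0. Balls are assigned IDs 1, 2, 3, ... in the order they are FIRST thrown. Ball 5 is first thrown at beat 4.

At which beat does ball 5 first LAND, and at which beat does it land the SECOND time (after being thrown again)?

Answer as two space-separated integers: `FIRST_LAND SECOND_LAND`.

Beat 0 (L): throw ball1 h=5 -> lands@5:R; in-air after throw: [b1@5:R]
Beat 1 (R): throw ball2 h=7 -> lands@8:L; in-air after throw: [b1@5:R b2@8:L]
Beat 2 (L): throw ball3 h=4 -> lands@6:L; in-air after throw: [b1@5:R b3@6:L b2@8:L]
Beat 3 (R): throw ball4 h=4 -> lands@7:R; in-air after throw: [b1@5:R b3@6:L b4@7:R b2@8:L]
Beat 4 (L): throw ball5 h=5 -> lands@9:R; in-air after throw: [b1@5:R b3@6:L b4@7:R b2@8:L b5@9:R]
Beat 5 (R): throw ball1 h=7 -> lands@12:L; in-air after throw: [b3@6:L b4@7:R b2@8:L b5@9:R b1@12:L]
Beat 6 (L): throw ball3 h=4 -> lands@10:L; in-air after throw: [b4@7:R b2@8:L b5@9:R b3@10:L b1@12:L]
Beat 7 (R): throw ball4 h=4 -> lands@11:R; in-air after throw: [b2@8:L b5@9:R b3@10:L b4@11:R b1@12:L]
Beat 8 (L): throw ball2 h=5 -> lands@13:R; in-air after throw: [b5@9:R b3@10:L b4@11:R b1@12:L b2@13:R]
Beat 9 (R): throw ball5 h=7 -> lands@16:L; in-air after throw: [b3@10:L b4@11:R b1@12:L b2@13:R b5@16:L]
Beat 10 (L): throw ball3 h=4 -> lands@14:L; in-air after throw: [b4@11:R b1@12:L b2@13:R b3@14:L b5@16:L]
Beat 11 (R): throw ball4 h=4 -> lands@15:R; in-air after throw: [b1@12:L b2@13:R b3@14:L b4@15:R b5@16:L]
Beat 12 (L): throw ball1 h=5 -> lands@17:R; in-air after throw: [b2@13:R b3@14:L b4@15:R b5@16:L b1@17:R]
Beat 13 (R): throw ball2 h=7 -> lands@20:L; in-air after throw: [b3@14:L b4@15:R b5@16:L b1@17:R b2@20:L]
Beat 14 (L): throw ball3 h=4 -> lands@18:L; in-air after throw: [b4@15:R b5@16:L b1@17:R b3@18:L b2@20:L]
Beat 15 (R): throw ball4 h=4 -> lands@19:R; in-air after throw: [b5@16:L b1@17:R b3@18:L b4@19:R b2@20:L]
Beat 16 (L): throw ball5 h=5 -> lands@21:R; in-air after throw: [b1@17:R b3@18:L b4@19:R b2@20:L b5@21:R]
Ball 5: thrown@4 h=5 -> first land @9; rethrown@9 h=7 -> second land @16

Answer: 9 16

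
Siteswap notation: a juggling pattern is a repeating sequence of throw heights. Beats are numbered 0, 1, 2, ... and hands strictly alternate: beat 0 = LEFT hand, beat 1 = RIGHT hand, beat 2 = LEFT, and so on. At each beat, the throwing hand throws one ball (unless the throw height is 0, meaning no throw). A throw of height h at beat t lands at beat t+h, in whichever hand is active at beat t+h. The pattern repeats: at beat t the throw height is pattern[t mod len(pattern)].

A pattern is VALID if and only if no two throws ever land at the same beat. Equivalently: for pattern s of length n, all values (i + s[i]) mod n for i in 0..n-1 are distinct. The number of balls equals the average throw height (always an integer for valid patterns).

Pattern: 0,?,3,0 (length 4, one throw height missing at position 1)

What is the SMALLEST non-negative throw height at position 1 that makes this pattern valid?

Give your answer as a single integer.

Answer: 1

Derivation:
i=0: (0 + 0) mod 4 = 0
i=1: s[i]=? (unknown)
i=2: (2 + 3) mod 4 = 1
i=3: (3 + 0) mod 4 = 3
Known residues: [0, 1, 3]; need a permutation of 0..3, so missing residue r = 2
Need (1 + s) mod 4 = 2; smallest s = (2 - 1) mod 4 = 1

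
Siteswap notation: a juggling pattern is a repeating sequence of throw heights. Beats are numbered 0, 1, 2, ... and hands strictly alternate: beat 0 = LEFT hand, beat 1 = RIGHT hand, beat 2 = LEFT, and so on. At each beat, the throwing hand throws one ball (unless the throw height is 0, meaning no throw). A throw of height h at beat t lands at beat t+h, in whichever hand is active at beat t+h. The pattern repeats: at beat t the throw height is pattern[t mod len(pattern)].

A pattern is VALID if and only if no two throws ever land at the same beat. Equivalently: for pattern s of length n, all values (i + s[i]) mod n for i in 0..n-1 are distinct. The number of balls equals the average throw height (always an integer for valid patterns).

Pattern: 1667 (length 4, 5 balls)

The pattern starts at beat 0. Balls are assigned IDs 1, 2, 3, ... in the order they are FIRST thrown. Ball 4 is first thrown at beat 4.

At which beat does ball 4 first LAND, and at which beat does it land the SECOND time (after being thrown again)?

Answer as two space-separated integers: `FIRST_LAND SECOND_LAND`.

Answer: 5 11

Derivation:
Beat 0 (L): throw ball1 h=1 -> lands@1:R; in-air after throw: [b1@1:R]
Beat 1 (R): throw ball1 h=6 -> lands@7:R; in-air after throw: [b1@7:R]
Beat 2 (L): throw ball2 h=6 -> lands@8:L; in-air after throw: [b1@7:R b2@8:L]
Beat 3 (R): throw ball3 h=7 -> lands@10:L; in-air after throw: [b1@7:R b2@8:L b3@10:L]
Beat 4 (L): throw ball4 h=1 -> lands@5:R; in-air after throw: [b4@5:R b1@7:R b2@8:L b3@10:L]
Beat 5 (R): throw ball4 h=6 -> lands@11:R; in-air after throw: [b1@7:R b2@8:L b3@10:L b4@11:R]
Beat 6 (L): throw ball5 h=6 -> lands@12:L; in-air after throw: [b1@7:R b2@8:L b3@10:L b4@11:R b5@12:L]
Beat 7 (R): throw ball1 h=7 -> lands@14:L; in-air after throw: [b2@8:L b3@10:L b4@11:R b5@12:L b1@14:L]
Beat 8 (L): throw ball2 h=1 -> lands@9:R; in-air after throw: [b2@9:R b3@10:L b4@11:R b5@12:L b1@14:L]
Beat 9 (R): throw ball2 h=6 -> lands@15:R; in-air after throw: [b3@10:L b4@11:R b5@12:L b1@14:L b2@15:R]
Beat 10 (L): throw ball3 h=6 -> lands@16:L; in-air after throw: [b4@11:R b5@12:L b1@14:L b2@15:R b3@16:L]
Beat 11 (R): throw ball4 h=7 -> lands@18:L; in-air after throw: [b5@12:L b1@14:L b2@15:R b3@16:L b4@18:L]
Ball 4: thrown@4 h=1 -> first land @5; rethrown@5 h=6 -> second land @11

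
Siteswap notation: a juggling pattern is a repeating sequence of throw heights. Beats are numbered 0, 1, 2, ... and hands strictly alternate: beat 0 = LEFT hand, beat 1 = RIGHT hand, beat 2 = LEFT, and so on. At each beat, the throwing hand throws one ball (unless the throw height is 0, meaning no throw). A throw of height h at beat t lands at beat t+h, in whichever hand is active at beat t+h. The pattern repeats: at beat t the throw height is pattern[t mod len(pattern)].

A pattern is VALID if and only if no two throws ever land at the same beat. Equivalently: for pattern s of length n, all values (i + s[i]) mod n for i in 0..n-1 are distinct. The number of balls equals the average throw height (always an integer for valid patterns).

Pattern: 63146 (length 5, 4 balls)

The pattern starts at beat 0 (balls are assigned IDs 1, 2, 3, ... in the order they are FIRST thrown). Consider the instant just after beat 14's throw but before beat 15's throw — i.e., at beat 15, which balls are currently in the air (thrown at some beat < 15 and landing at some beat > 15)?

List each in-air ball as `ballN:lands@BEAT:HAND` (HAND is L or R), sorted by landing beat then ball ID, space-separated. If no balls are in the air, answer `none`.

Answer: ball2:lands@16:L ball3:lands@17:R ball4:lands@20:L

Derivation:
Beat 0 (L): throw ball1 h=6 -> lands@6:L; in-air after throw: [b1@6:L]
Beat 1 (R): throw ball2 h=3 -> lands@4:L; in-air after throw: [b2@4:L b1@6:L]
Beat 2 (L): throw ball3 h=1 -> lands@3:R; in-air after throw: [b3@3:R b2@4:L b1@6:L]
Beat 3 (R): throw ball3 h=4 -> lands@7:R; in-air after throw: [b2@4:L b1@6:L b3@7:R]
Beat 4 (L): throw ball2 h=6 -> lands@10:L; in-air after throw: [b1@6:L b3@7:R b2@10:L]
Beat 5 (R): throw ball4 h=6 -> lands@11:R; in-air after throw: [b1@6:L b3@7:R b2@10:L b4@11:R]
Beat 6 (L): throw ball1 h=3 -> lands@9:R; in-air after throw: [b3@7:R b1@9:R b2@10:L b4@11:R]
Beat 7 (R): throw ball3 h=1 -> lands@8:L; in-air after throw: [b3@8:L b1@9:R b2@10:L b4@11:R]
Beat 8 (L): throw ball3 h=4 -> lands@12:L; in-air after throw: [b1@9:R b2@10:L b4@11:R b3@12:L]
Beat 9 (R): throw ball1 h=6 -> lands@15:R; in-air after throw: [b2@10:L b4@11:R b3@12:L b1@15:R]
Beat 10 (L): throw ball2 h=6 -> lands@16:L; in-air after throw: [b4@11:R b3@12:L b1@15:R b2@16:L]
Beat 11 (R): throw ball4 h=3 -> lands@14:L; in-air after throw: [b3@12:L b4@14:L b1@15:R b2@16:L]
Beat 12 (L): throw ball3 h=1 -> lands@13:R; in-air after throw: [b3@13:R b4@14:L b1@15:R b2@16:L]
Beat 13 (R): throw ball3 h=4 -> lands@17:R; in-air after throw: [b4@14:L b1@15:R b2@16:L b3@17:R]
Beat 14 (L): throw ball4 h=6 -> lands@20:L; in-air after throw: [b1@15:R b2@16:L b3@17:R b4@20:L]
Beat 15 (R): throw ball1 h=6 -> lands@21:R; in-air after throw: [b2@16:L b3@17:R b4@20:L b1@21:R]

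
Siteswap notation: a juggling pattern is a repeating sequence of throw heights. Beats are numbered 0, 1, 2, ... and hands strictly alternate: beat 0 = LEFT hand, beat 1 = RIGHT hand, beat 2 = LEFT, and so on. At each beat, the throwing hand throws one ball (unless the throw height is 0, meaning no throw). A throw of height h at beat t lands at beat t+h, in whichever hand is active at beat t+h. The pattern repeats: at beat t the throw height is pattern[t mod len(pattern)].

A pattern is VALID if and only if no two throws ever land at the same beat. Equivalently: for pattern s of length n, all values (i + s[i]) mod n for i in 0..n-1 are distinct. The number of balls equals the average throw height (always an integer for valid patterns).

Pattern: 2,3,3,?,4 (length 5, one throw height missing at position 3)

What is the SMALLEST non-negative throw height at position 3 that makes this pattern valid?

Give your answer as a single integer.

Answer: 3

Derivation:
i=0: (0 + 2) mod 5 = 2
i=1: (1 + 3) mod 5 = 4
i=2: (2 + 3) mod 5 = 0
i=3: s[i]=? (unknown)
i=4: (4 + 4) mod 5 = 3
Known residues: [0, 2, 3, 4]; need a permutation of 0..4, so missing residue r = 1
Need (3 + s) mod 5 = 1; smallest s = (1 - 3) mod 5 = 3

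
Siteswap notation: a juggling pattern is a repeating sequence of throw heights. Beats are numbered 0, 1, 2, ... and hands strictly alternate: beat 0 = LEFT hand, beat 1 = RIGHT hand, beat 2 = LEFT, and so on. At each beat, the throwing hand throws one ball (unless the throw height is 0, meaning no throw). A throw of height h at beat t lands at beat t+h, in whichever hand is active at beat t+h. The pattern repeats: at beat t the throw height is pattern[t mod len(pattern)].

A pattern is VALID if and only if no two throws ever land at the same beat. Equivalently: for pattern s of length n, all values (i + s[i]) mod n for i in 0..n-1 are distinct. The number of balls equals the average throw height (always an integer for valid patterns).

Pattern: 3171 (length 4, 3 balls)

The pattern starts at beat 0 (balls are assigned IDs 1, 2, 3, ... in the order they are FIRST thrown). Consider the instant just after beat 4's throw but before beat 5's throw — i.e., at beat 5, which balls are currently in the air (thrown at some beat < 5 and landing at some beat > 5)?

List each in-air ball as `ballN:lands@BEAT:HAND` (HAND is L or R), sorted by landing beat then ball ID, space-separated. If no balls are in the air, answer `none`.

Answer: ball1:lands@7:R ball2:lands@9:R

Derivation:
Beat 0 (L): throw ball1 h=3 -> lands@3:R; in-air after throw: [b1@3:R]
Beat 1 (R): throw ball2 h=1 -> lands@2:L; in-air after throw: [b2@2:L b1@3:R]
Beat 2 (L): throw ball2 h=7 -> lands@9:R; in-air after throw: [b1@3:R b2@9:R]
Beat 3 (R): throw ball1 h=1 -> lands@4:L; in-air after throw: [b1@4:L b2@9:R]
Beat 4 (L): throw ball1 h=3 -> lands@7:R; in-air after throw: [b1@7:R b2@9:R]
Beat 5 (R): throw ball3 h=1 -> lands@6:L; in-air after throw: [b3@6:L b1@7:R b2@9:R]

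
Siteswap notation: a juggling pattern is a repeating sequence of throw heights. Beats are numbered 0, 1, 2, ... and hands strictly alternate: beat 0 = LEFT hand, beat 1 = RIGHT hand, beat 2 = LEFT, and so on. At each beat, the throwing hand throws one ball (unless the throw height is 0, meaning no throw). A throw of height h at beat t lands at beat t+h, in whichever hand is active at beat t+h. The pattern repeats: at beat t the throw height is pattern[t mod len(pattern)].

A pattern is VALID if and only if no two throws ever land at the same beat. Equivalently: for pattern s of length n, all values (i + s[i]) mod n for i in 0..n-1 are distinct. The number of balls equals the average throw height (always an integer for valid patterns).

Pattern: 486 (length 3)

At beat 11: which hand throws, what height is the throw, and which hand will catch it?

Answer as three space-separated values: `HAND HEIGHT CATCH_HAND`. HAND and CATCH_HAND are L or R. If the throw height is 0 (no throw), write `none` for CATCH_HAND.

Answer: R 6 R

Derivation:
Beat 11: 11 mod 2 = 1, so hand = R
Throw height = pattern[11 mod 3] = pattern[2] = 6
Lands at beat 11+6=17, 17 mod 2 = 1, so catch hand = R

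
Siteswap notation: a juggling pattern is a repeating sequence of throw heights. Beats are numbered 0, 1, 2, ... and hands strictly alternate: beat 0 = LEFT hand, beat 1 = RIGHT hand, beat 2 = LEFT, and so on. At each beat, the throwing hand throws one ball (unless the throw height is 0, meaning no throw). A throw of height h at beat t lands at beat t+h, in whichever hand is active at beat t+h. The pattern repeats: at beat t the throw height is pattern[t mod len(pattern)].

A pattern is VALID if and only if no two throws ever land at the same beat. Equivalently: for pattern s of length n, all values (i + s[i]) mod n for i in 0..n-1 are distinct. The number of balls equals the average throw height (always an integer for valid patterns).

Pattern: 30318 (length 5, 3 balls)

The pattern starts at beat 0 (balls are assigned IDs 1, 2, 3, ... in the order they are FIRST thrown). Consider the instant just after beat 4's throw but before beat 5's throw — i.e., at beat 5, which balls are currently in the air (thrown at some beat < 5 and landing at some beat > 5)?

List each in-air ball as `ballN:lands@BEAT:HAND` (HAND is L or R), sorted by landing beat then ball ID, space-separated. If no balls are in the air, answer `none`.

Answer: ball1:lands@12:L

Derivation:
Beat 0 (L): throw ball1 h=3 -> lands@3:R; in-air after throw: [b1@3:R]
Beat 2 (L): throw ball2 h=3 -> lands@5:R; in-air after throw: [b1@3:R b2@5:R]
Beat 3 (R): throw ball1 h=1 -> lands@4:L; in-air after throw: [b1@4:L b2@5:R]
Beat 4 (L): throw ball1 h=8 -> lands@12:L; in-air after throw: [b2@5:R b1@12:L]
Beat 5 (R): throw ball2 h=3 -> lands@8:L; in-air after throw: [b2@8:L b1@12:L]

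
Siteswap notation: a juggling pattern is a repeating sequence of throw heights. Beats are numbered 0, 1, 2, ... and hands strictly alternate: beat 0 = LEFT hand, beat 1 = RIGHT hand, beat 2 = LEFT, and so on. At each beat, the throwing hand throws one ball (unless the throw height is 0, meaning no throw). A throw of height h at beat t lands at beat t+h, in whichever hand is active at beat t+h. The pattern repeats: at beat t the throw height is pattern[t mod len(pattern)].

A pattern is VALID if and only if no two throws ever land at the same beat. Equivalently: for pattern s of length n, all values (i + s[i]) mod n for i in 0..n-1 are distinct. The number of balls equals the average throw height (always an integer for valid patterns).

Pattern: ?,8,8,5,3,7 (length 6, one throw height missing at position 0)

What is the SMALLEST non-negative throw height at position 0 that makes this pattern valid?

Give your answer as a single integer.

i=0: s[i]=? (unknown)
i=1: (1 + 8) mod 6 = 3
i=2: (2 + 8) mod 6 = 4
i=3: (3 + 5) mod 6 = 2
i=4: (4 + 3) mod 6 = 1
i=5: (5 + 7) mod 6 = 0
Known residues: [0, 1, 2, 3, 4]; need a permutation of 0..5, so missing residue r = 5
Need (0 + s) mod 6 = 5; smallest s = (5 - 0) mod 6 = 5

Answer: 5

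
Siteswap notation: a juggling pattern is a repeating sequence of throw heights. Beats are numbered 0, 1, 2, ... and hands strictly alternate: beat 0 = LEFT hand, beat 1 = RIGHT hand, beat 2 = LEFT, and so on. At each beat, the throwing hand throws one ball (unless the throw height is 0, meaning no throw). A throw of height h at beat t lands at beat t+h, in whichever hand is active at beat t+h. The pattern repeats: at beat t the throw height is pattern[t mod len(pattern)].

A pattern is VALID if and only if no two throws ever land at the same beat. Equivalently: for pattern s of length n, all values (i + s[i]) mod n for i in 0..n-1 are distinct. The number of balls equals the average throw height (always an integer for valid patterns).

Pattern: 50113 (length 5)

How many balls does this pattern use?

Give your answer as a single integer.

Pattern = [5, 0, 1, 1, 3], length n = 5
  position 0: throw height = 5, running sum = 5
  position 1: throw height = 0, running sum = 5
  position 2: throw height = 1, running sum = 6
  position 3: throw height = 1, running sum = 7
  position 4: throw height = 3, running sum = 10
Total sum = 10; balls = sum / n = 10 / 5 = 2

Answer: 2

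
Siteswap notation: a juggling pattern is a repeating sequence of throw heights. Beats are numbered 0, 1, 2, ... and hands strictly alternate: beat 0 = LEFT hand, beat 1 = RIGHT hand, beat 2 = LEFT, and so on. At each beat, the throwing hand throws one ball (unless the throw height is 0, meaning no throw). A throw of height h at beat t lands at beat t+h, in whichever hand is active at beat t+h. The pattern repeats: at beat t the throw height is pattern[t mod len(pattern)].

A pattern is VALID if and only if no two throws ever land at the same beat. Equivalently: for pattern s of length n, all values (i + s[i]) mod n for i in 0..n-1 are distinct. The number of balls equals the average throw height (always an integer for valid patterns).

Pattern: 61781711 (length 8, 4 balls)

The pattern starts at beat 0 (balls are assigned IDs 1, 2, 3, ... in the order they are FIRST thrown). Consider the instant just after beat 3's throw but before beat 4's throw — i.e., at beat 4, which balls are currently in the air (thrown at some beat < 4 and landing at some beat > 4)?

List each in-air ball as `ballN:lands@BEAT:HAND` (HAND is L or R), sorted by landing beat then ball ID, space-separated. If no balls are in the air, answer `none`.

Beat 0 (L): throw ball1 h=6 -> lands@6:L; in-air after throw: [b1@6:L]
Beat 1 (R): throw ball2 h=1 -> lands@2:L; in-air after throw: [b2@2:L b1@6:L]
Beat 2 (L): throw ball2 h=7 -> lands@9:R; in-air after throw: [b1@6:L b2@9:R]
Beat 3 (R): throw ball3 h=8 -> lands@11:R; in-air after throw: [b1@6:L b2@9:R b3@11:R]
Beat 4 (L): throw ball4 h=1 -> lands@5:R; in-air after throw: [b4@5:R b1@6:L b2@9:R b3@11:R]

Answer: ball1:lands@6:L ball2:lands@9:R ball3:lands@11:R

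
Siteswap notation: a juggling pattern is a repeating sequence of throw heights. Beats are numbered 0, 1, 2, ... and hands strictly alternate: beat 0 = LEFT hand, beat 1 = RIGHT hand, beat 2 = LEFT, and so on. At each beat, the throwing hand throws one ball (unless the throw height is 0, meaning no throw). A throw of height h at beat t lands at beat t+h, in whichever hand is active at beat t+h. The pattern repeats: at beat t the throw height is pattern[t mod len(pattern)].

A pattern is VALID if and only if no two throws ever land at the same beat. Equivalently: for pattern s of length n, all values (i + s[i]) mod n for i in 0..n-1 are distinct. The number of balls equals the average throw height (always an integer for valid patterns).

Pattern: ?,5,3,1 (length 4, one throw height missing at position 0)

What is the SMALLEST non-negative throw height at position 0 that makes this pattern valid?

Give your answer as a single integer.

Answer: 3

Derivation:
i=0: s[i]=? (unknown)
i=1: (1 + 5) mod 4 = 2
i=2: (2 + 3) mod 4 = 1
i=3: (3 + 1) mod 4 = 0
Known residues: [0, 1, 2]; need a permutation of 0..3, so missing residue r = 3
Need (0 + s) mod 4 = 3; smallest s = (3 - 0) mod 4 = 3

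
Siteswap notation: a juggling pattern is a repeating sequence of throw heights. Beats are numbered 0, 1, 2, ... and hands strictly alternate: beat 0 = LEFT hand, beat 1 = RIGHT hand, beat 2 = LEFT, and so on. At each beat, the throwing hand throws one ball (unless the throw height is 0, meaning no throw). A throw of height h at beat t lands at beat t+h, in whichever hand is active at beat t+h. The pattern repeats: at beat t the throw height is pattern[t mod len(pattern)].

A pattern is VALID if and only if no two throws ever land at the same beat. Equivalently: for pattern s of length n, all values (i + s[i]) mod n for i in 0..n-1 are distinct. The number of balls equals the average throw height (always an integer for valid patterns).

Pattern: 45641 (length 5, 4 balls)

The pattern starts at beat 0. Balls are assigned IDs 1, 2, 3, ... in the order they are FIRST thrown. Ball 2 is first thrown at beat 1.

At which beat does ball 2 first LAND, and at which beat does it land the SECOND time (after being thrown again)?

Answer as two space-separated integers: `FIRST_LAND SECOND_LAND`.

Answer: 6 11

Derivation:
Beat 0 (L): throw ball1 h=4 -> lands@4:L; in-air after throw: [b1@4:L]
Beat 1 (R): throw ball2 h=5 -> lands@6:L; in-air after throw: [b1@4:L b2@6:L]
Beat 2 (L): throw ball3 h=6 -> lands@8:L; in-air after throw: [b1@4:L b2@6:L b3@8:L]
Beat 3 (R): throw ball4 h=4 -> lands@7:R; in-air after throw: [b1@4:L b2@6:L b4@7:R b3@8:L]
Beat 4 (L): throw ball1 h=1 -> lands@5:R; in-air after throw: [b1@5:R b2@6:L b4@7:R b3@8:L]
Beat 5 (R): throw ball1 h=4 -> lands@9:R; in-air after throw: [b2@6:L b4@7:R b3@8:L b1@9:R]
Beat 6 (L): throw ball2 h=5 -> lands@11:R; in-air after throw: [b4@7:R b3@8:L b1@9:R b2@11:R]
Beat 7 (R): throw ball4 h=6 -> lands@13:R; in-air after throw: [b3@8:L b1@9:R b2@11:R b4@13:R]
Beat 8 (L): throw ball3 h=4 -> lands@12:L; in-air after throw: [b1@9:R b2@11:R b3@12:L b4@13:R]
Beat 9 (R): throw ball1 h=1 -> lands@10:L; in-air after throw: [b1@10:L b2@11:R b3@12:L b4@13:R]
Beat 10 (L): throw ball1 h=4 -> lands@14:L; in-air after throw: [b2@11:R b3@12:L b4@13:R b1@14:L]
Beat 11 (R): throw ball2 h=5 -> lands@16:L; in-air after throw: [b3@12:L b4@13:R b1@14:L b2@16:L]
Ball 2: thrown@1 h=5 -> first land @6; rethrown@6 h=5 -> second land @11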